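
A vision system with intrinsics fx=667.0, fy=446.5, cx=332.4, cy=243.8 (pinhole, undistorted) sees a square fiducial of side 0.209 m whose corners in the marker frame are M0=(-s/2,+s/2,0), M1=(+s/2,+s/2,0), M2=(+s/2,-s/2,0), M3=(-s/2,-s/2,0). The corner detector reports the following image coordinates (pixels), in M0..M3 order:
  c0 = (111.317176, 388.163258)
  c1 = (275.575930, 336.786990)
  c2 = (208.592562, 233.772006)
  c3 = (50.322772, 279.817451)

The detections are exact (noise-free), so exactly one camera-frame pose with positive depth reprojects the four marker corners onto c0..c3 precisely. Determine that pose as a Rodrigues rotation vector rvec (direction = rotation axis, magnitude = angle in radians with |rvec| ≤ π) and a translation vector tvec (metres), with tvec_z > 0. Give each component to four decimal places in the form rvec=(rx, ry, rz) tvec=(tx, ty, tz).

Intrinsics K: fx=667.0, fy=446.5, cx=332.4, cy=243.8
Marker side s = 0.209 m; corners in marker frame (Z=0):
  M0 = (-0.1045, +0.1045, 0)
  M1 = (+0.1045, +0.1045, 0)
  M2 = (+0.1045, -0.1045, 0)
  M3 = (-0.1045, -0.1045, 0)
Detected image corners:
  c0 = (111.317176, 388.163258) px
  c1 = (275.575930, 336.786990) px
  c2 = (208.592562, 233.772006) px
  c3 = (50.322772, 279.817451) px
Planar DLT: solve 8×8 A·h = b for H (H[2,2]=1):
  H  [+793.01655 +269.04447 +161.81499]
  H  [-191.02029 +433.88720 +308.01533]
  H  [+0.13480 -0.23118 +1.00000]
B = K⁻¹H; ‖b₁‖=1.236092, ‖b₂‖=1.236092; λ = 2/(‖b₁‖+‖b₂‖) = 0.809001, sign → tz>0 ⇒ λ=+0.809001
r₁ = λ·B[:,0] = (+0.90750,-0.40565,+0.10905); r₂ = λ·B[:,1] = (+0.41953,+0.88827,-0.18702)
r₃ = r₁×r₂ = (-0.02100,+0.21547,+0.97628); SVD([r₁ r₂ r₃]) → R = UVᵀ:
  R  [+0.90750 +0.41953 -0.02100]
  R  [-0.40565 +0.88827 +0.21547]
  R  [+0.10905 -0.18702 +0.97628]
t = (-0.20690, +0.11635, +0.80900) m
tr R = 2.772052; θ = arccos((tr R − 1)/2) = 0.482094 rad = 27.622°
axis k = ((R−Rᵀ)₃₂, (R−Rᵀ)₁₃, (R−Rᵀ)₂₁) / (2 sinθ) = (-0.434067, -0.140252, -0.889896)
rvec = θ·k = (-0.209261, -0.067615, -0.429014)

rvec=(-0.2093, -0.0676, -0.4290) tvec=(-0.2069, 0.1163, 0.8090)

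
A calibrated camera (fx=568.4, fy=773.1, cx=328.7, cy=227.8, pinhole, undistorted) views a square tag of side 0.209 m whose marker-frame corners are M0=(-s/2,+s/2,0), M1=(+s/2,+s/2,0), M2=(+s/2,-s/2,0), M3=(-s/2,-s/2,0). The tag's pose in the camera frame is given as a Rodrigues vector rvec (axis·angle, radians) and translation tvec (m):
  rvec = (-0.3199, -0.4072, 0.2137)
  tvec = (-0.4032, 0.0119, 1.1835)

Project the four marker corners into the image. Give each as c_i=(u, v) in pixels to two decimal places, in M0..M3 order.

Intrinsics K: fx=568.4, fy=773.1, cx=328.7, cy=227.8
Marker side s = 0.209 m; corners in marker frame (Z=0):
  M0 = (-0.1045, +0.1045, 0)
  M1 = (+0.1045, +0.1045, 0)
  M2 = (+0.1045, -0.1045, 0)
  M3 = (-0.1045, -0.1045, 0)
rvec = (-0.3199, -0.4072, 0.2137), |rvec| = θ = 0.56019 rad = 32.097°
Rodrigues: sinθ=0.53135, 1−cosθ=0.15285; R = I + sinθ·[k]× + (1−cosθ)·[k]×²:
    [+0.89700 -0.13925 -0.41953]
    [+0.26614 +0.92791 +0.26105]
    [+0.35294 -0.34581 +0.86940]
t = (-0.4032, 0.0119, 1.1835) m
M0: Pc = R·M0+t = (-0.51149, +0.08105, +1.11048); u = 568.4·(-0.51149)/1.11048 + 328.7 = 66.8947, v = 773.1·(+0.08105)/1.11048 + 227.8 = 284.2293
M1: Pc = R·M1+t = (-0.32402, +0.13668, +1.18424); u = 568.4·(-0.32402)/1.18424 + 328.7 = 173.1828, v = 773.1·(+0.13668)/1.18424 + 227.8 = 317.0269
M2: Pc = R·M2+t = (-0.29491, -0.05725, +1.25652); u = 568.4·(-0.29491)/1.25652 + 328.7 = 195.2933, v = 773.1·(-0.05725)/1.25652 + 227.8 = 192.5727
M3: Pc = R·M3+t = (-0.48238, -0.11288, +1.18276); u = 568.4·(-0.48238)/1.18276 + 328.7 = 96.8792, v = 773.1·(-0.11288)/1.18276 + 227.8 = 154.0175

c0=(66.89, 284.23) c1=(173.18, 317.03) c2=(195.29, 192.57) c3=(96.88, 154.02)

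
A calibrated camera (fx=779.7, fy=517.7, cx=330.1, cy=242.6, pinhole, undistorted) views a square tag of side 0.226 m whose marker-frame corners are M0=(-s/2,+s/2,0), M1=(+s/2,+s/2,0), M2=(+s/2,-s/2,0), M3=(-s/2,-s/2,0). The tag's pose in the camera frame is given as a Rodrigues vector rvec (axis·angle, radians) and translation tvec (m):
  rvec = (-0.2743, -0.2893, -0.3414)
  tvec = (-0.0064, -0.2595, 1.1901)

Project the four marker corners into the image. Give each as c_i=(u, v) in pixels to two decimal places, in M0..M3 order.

Intrinsics K: fx=779.7, fy=517.7, cx=330.1, cy=242.6
Marker side s = 0.226 m; corners in marker frame (Z=0):
  M0 = (-0.1130, +0.1130, 0)
  M1 = (+0.1130, +0.1130, 0)
  M2 = (+0.1130, -0.1130, 0)
  M3 = (-0.1130, -0.1130, 0)
rvec = (-0.2743, -0.2893, -0.3414), |rvec| = θ = 0.52487 rad = 30.073°
Rodrigues: sinθ=0.50110, 1−cosθ=0.13461; R = I + sinθ·[k]× + (1−cosθ)·[k]×²:
    [+0.90215 +0.36471 -0.23044]
    [-0.28716 +0.90628 +0.31014]
    [+0.32196 -0.21362 +0.92234]
t = (-0.0064, -0.2595, 1.1901) m
M0: Pc = R·M0+t = (-0.06713, -0.12464, +1.12958); u = 779.7·(-0.06713)/1.12958 + 330.1 = 283.7626, v = 517.7·(-0.12464)/1.12958 + 242.6 = 185.4759
M1: Pc = R·M1+t = (+0.13676, -0.18954, +1.20234); u = 779.7·(+0.13676)/1.20234 + 330.1 = 418.7841, v = 517.7·(-0.18954)/1.20234 + 242.6 = 160.9888
M2: Pc = R·M2+t = (+0.05433, -0.39436, +1.25062); u = 779.7·(+0.05433)/1.25062 + 330.1 = 363.9725, v = 517.7·(-0.39436)/1.25062 + 242.6 = 79.3530
M3: Pc = R·M3+t = (-0.14956, -0.32946, +1.17786); u = 779.7·(-0.14956)/1.17786 + 330.1 = 231.0992, v = 517.7·(-0.32946)/1.17786 + 242.6 = 97.7933

c0=(283.76, 185.48) c1=(418.78, 160.99) c2=(363.97, 79.35) c3=(231.10, 97.79)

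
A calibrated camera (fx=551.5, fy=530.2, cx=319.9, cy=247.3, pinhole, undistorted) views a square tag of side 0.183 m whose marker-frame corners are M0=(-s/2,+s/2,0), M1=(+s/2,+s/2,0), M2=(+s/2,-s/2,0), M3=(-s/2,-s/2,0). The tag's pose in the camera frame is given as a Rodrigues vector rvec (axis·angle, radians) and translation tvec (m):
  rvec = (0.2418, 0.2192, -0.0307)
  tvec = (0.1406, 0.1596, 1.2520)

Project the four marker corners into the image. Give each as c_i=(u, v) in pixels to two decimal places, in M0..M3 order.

c0=(343.98, 349.27) c1=(423.32, 352.23) c2=(422.28, 278.15) c3=(340.26, 277.46)

Intrinsics K: fx=551.5, fy=530.2, cx=319.9, cy=247.3
Marker side s = 0.183 m; corners in marker frame (Z=0):
  M0 = (-0.0915, +0.0915, 0)
  M1 = (+0.0915, +0.0915, 0)
  M2 = (+0.0915, -0.0915, 0)
  M3 = (-0.0915, -0.0915, 0)
rvec = (0.2418, 0.2192, -0.0307), |rvec| = θ = 0.32781 rad = 18.782°
Rodrigues: sinθ=0.32197, 1−cosθ=0.05325; R = I + sinθ·[k]× + (1−cosθ)·[k]×²:
    [+0.97572 +0.05642 +0.21162]
    [-0.00389 +0.97056 -0.24083]
    [-0.21897 +0.23416 +0.94722]
t = (0.1406, 0.1596, 1.2520) m
M0: Pc = R·M0+t = (+0.05648, +0.24876, +1.29346); u = 551.5·(+0.05648)/1.29346 + 319.9 = 343.9832, v = 530.2·(+0.24876)/1.29346 + 247.3 = 349.2695
M1: Pc = R·M1+t = (+0.23504, +0.24805, +1.25339); u = 551.5·(+0.23504)/1.25339 + 319.9 = 423.3196, v = 530.2·(+0.24805)/1.25339 + 247.3 = 352.2286
M2: Pc = R·M2+t = (+0.22472, +0.07044, +1.21054); u = 551.5·(+0.22472)/1.21054 + 319.9 = 422.2768, v = 530.2·(+0.07044)/1.21054 + 247.3 = 278.1509
M3: Pc = R·M3+t = (+0.04616, +0.07115, +1.25061); u = 551.5·(+0.04616)/1.25061 + 319.9 = 340.2555, v = 530.2·(+0.07115)/1.25061 + 247.3 = 277.4640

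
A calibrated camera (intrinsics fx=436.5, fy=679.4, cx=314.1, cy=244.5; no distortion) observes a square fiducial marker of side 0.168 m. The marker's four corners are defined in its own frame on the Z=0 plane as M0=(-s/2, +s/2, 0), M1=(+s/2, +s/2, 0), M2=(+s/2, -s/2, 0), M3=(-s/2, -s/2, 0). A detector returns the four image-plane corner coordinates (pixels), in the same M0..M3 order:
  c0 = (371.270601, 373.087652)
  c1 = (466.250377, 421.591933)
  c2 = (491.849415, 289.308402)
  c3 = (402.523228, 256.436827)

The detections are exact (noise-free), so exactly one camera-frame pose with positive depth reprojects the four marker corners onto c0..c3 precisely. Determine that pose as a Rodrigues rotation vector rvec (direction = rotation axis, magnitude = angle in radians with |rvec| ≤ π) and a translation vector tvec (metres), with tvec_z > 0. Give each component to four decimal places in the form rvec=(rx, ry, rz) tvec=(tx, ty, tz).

rvec=(-0.5436, 0.3948, 0.3537) tvec=(0.2117, 0.1006, 0.7878)

Intrinsics K: fx=436.5, fy=679.4, cx=314.1, cy=244.5
Marker side s = 0.168 m; corners in marker frame (Z=0):
  M0 = (-0.0840, +0.0840, 0)
  M1 = (+0.0840, +0.0840, 0)
  M2 = (+0.0840, -0.0840, 0)
  M3 = (-0.0840, -0.0840, 0)
Detected image corners:
  c0 = (371.270601, 373.087652) px
  c1 = (466.250377, 421.591933) px
  c2 = (491.849415, 289.308402) px
  c3 = (402.523228, 256.436827) px
Planar DLT: solve 8×8 A·h = b for H (H[2,2]=1):
  H  [+300.67523 -404.33878 +431.41078]
  H  [+48.83632 +557.28194 +331.30172]
  H  [-0.57068 -0.54121 +1.00000]
B = K⁻¹H; ‖b₁‖=1.269416, ‖b₂‖=1.269416; λ = 2/(‖b₁‖+‖b₂‖) = 0.787764, sign → tz>0 ⇒ λ=+0.787764
r₁ = λ·B[:,0] = (+0.86614,+0.21841,-0.44956); r₂ = λ·B[:,1] = (-0.42293,+0.79960,-0.42635)
r₃ = r₁×r₂ = (+0.26635,+0.55941,+0.78493); SVD([r₁ r₂ r₃]) → R = UVᵀ:
  R  [+0.86614 -0.42293 +0.26635]
  R  [+0.21841 +0.79960 +0.55941]
  R  [-0.44956 -0.42635 +0.78493]
t = (+0.21171, +0.10065, +0.78776) m
tr R = 2.450670; θ = arccos((tr R − 1)/2) = 0.759275 rad = 43.503°
axis k = ((R−Rᵀ)₃₂, (R−Rᵀ)₁₃, (R−Rᵀ)₂₁) / (2 sinθ) = (-0.715979, +0.519985, +0.465821)
rvec = θ·k = (-0.543625, +0.394812, +0.353686)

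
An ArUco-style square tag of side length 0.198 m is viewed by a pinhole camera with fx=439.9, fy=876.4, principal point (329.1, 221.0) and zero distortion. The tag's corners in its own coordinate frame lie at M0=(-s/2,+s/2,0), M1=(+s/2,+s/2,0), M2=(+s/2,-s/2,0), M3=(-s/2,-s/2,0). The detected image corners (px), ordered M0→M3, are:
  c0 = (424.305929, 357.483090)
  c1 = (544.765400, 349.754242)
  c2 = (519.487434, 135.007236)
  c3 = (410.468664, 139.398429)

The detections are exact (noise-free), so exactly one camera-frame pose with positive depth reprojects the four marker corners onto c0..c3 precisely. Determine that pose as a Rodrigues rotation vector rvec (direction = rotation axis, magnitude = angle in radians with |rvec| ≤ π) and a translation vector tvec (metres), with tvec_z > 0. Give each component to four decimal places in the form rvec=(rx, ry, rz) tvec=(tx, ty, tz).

rvec=(-0.3959, -0.0420, -0.0335) tvec=(0.2474, 0.0161, 0.7480)

Intrinsics K: fx=439.9, fy=876.4, cx=329.1, cy=221.0
Marker side s = 0.198 m; corners in marker frame (Z=0):
  M0 = (-0.0990, +0.0990, 0)
  M1 = (+0.0990, +0.0990, 0)
  M2 = (+0.0990, -0.0990, 0)
  M3 = (-0.0990, -0.0990, 0)
Detected image corners:
  c0 = (424.305929, 357.483090) px
  c1 = (544.765400, 349.754242) px
  c2 = (519.487434, 135.007236) px
  c3 = (410.468664, 139.398429) px
Planar DLT: solve 8×8 A·h = b for H (H[2,2]=1):
  H  [+608.15991 -145.26231 +474.61943]
  H  [-14.59664 +966.71451 +239.88104]
  H  [+0.06349 -0.51441 +1.00000]
B = K⁻¹H; ‖b₁‖=1.336908, ‖b₂‖=1.336908; λ = 2/(‖b₁‖+‖b₂‖) = 0.747995, sign → tz>0 ⇒ λ=+0.747995
r₁ = λ·B[:,0] = (+0.99857,-0.02443,+0.04749); r₂ = λ·B[:,1] = (+0.04086,+0.92211,-0.38478)
r₃ = r₁×r₂ = (-0.03439,+0.38617,+0.92179); SVD([r₁ r₂ r₃]) → R = UVᵀ:
  R  [+0.99857 +0.04086 -0.03439]
  R  [-0.02443 +0.92211 +0.38617]
  R  [+0.04749 -0.38478 +0.92179]
t = (+0.24744, +0.01611, +0.74799) m
tr R = 2.842466; θ = arccos((tr R − 1)/2) = 0.399559 rad = 22.893°
axis k = ((R−Rᵀ)₃₂, (R−Rᵀ)₁₃, (R−Rᵀ)₂₁) / (2 sinθ) = (-0.990900, -0.105235, -0.083922)
rvec = θ·k = (-0.395923, -0.042047, -0.033532)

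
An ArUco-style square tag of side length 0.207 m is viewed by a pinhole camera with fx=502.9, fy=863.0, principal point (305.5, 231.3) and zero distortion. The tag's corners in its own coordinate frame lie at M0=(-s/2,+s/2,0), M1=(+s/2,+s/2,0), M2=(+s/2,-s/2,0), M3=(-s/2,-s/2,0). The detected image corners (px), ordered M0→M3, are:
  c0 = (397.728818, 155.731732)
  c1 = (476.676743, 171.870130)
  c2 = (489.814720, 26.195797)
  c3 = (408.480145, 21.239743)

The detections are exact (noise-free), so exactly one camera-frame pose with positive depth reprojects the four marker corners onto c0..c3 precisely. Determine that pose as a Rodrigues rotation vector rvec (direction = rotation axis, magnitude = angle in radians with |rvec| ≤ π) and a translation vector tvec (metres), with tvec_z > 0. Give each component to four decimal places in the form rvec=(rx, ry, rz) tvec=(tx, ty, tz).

rvec=(0.0760, 0.5360, 0.1439) tvec=(0.3470, -0.2039, 1.2832)

Intrinsics K: fx=502.9, fy=863.0, cx=305.5, cy=231.3
Marker side s = 0.207 m; corners in marker frame (Z=0):
  M0 = (-0.1035, +0.1035, 0)
  M1 = (+0.1035, +0.1035, 0)
  M2 = (+0.1035, -0.1035, 0)
  M3 = (-0.1035, -0.1035, 0)
Detected image corners:
  c0 = (397.728818, 155.731732) px
  c1 = (476.676743, 171.870130) px
  c2 = (489.814720, 26.195797) px
  c3 = (408.480145, 21.239743) px
Planar DLT: solve 8×8 A·h = b for H (H[2,2]=1):
  H  [+213.35027 -19.60851 +441.49627]
  H  [+14.43162 +683.64421 +94.16467]
  H  [-0.39207 +0.08543 +1.00000]
B = K⁻¹H; ‖b₁‖=0.779322, ‖b₂‖=0.779322; λ = 2/(‖b₁‖+‖b₂‖) = 1.283167, sign → tz>0 ⇒ λ=+1.283167
r₁ = λ·B[:,0] = (+0.84998,+0.15629,-0.50309); r₂ = λ·B[:,1] = (-0.11663,+0.98711,+0.10962)
r₃ = r₁×r₂ = (+0.51374,-0.03451,+0.85725); SVD([r₁ r₂ r₃]) → R = UVᵀ:
  R  [+0.84998 -0.11663 +0.51374]
  R  [+0.15629 +0.98711 -0.03451]
  R  [-0.50309 +0.10962 +0.85725]
t = (+0.34700, -0.20390, +1.28317) m
tr R = 2.694347; θ = arccos((tr R − 1)/2) = 0.560154 rad = 32.094°
axis k = ((R−Rᵀ)₃₂, (R−Rᵀ)₁₃, (R−Rᵀ)₂₁) / (2 sinθ) = (+0.135633, +0.956891, +0.256834)
rvec = θ·k = (+0.075975, +0.536006, +0.143866)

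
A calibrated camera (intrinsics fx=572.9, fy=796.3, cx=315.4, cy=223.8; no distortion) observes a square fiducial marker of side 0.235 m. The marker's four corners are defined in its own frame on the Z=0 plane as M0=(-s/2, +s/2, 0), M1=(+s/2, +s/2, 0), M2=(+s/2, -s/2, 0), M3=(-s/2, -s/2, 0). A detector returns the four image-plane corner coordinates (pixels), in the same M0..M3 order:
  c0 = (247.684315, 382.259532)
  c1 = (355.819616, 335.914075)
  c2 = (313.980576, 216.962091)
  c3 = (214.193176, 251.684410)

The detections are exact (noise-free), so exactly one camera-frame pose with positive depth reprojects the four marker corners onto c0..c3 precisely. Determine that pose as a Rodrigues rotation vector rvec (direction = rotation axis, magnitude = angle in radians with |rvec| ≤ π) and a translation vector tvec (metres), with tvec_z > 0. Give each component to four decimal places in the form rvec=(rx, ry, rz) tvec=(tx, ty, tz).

rvec=(-0.6216, -0.2333, -0.3325) tvec=(-0.0678, 0.1057, 1.2184)

Intrinsics K: fx=572.9, fy=796.3, cx=315.4, cy=223.8
Marker side s = 0.235 m; corners in marker frame (Z=0):
  M0 = (-0.1175, +0.1175, 0)
  M1 = (+0.1175, +0.1175, 0)
  M2 = (+0.1175, -0.1175, 0)
  M3 = (-0.1175, -0.1175, 0)
Detected image corners:
  c0 = (247.684315, 382.259532) px
  c1 = (355.819616, 335.914075) px
  c2 = (313.980576, 216.962091) px
  c3 = (214.193176, 251.684410) px
Planar DLT: solve 8×8 A·h = b for H (H[2,2]=1):
  H  [+513.72943 +37.96303 +283.51827]
  H  [-95.45569 +401.33396 +292.91421]
  H  [+0.25536 -0.43421 +1.00000]
B = K⁻¹H; ‖b₁‖=0.820776, ‖b₂‖=0.820776; λ = 2/(‖b₁‖+‖b₂‖) = 1.218359, sign → tz>0 ⇒ λ=+1.218359
r₁ = λ·B[:,0] = (+0.92124,-0.23349,+0.31112); r₂ = λ·B[:,1] = (+0.37198,+0.76273,-0.52903)
r₃ = r₁×r₂ = (-0.11378,+0.60309,+0.78952); SVD([r₁ r₂ r₃]) → R = UVᵀ:
  R  [+0.92124 +0.37198 -0.11378]
  R  [-0.23349 +0.76273 +0.60309]
  R  [+0.31112 -0.52903 +0.78952]
t = (-0.06780, +0.10575, +1.21836) m
tr R = 2.473490; θ = arccos((tr R − 1)/2) = 0.742553 rad = 42.545°
axis k = ((R−Rᵀ)₃₂, (R−Rᵀ)₁₃, (R−Rᵀ)₂₁) / (2 sinθ) = (-0.837153, -0.314199, -0.447720)
rvec = θ·k = (-0.621630, -0.233309, -0.332456)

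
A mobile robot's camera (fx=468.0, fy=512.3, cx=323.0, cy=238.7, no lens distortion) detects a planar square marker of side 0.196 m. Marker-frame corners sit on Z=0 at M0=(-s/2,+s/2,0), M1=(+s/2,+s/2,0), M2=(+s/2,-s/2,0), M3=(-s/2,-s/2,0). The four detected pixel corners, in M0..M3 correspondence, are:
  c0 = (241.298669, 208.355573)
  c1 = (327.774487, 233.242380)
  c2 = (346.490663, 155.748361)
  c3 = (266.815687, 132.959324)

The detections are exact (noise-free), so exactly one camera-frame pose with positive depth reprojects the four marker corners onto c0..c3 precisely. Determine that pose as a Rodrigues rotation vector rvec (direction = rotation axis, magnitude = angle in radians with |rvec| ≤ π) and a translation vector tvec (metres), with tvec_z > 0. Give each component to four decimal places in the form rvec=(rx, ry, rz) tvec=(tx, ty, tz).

rvec=(-0.4644, -0.0505, 0.2548) tvec=(-0.0616, -0.1204, 1.0690)

Intrinsics K: fx=468.0, fy=512.3, cx=323.0, cy=238.7
Marker side s = 0.196 m; corners in marker frame (Z=0):
  M0 = (-0.0980, +0.0980, 0)
  M1 = (+0.0980, +0.0980, 0)
  M2 = (+0.0980, -0.0980, 0)
  M3 = (-0.0980, -0.0980, 0)
Detected image corners:
  c0 = (241.298669, 208.355573) px
  c1 = (327.774487, 233.242380) px
  c2 = (346.490663, 155.748361) px
  c3 = (266.815687, 132.959324) px
Planar DLT: solve 8×8 A·h = b for H (H[2,2]=1):
  H  [+420.47457 -237.02604 +296.01341]
  H  [+119.75552 +313.32635 +180.99237]
  H  [-0.00902 -0.42007 +1.00000]
B = K⁻¹H; ‖b₁‖=0.935489, ‖b₂‖=0.935489; λ = 2/(‖b₁‖+‖b₂‖) = 1.068959, sign → tz>0 ⇒ λ=+1.068959
r₁ = λ·B[:,0] = (+0.96706,+0.25437,-0.00964); r₂ = λ·B[:,1] = (-0.23148,+0.86301,-0.44904)
r₃ = r₁×r₂ = (-0.10590,+0.43648,+0.89346); SVD([r₁ r₂ r₃]) → R = UVᵀ:
  R  [+0.96706 -0.23148 -0.10590]
  R  [+0.25437 +0.86301 +0.43648]
  R  [-0.00964 -0.44904 +0.89346]
t = (-0.06164, -0.12041, +1.06896) m
tr R = 2.723526; θ = arccos((tr R − 1)/2) = 0.532061 rad = 30.485°
axis k = ((R−Rᵀ)₃₂, (R−Rᵀ)₁₃, (R−Rᵀ)₂₁) / (2 sinθ) = (-0.872756, -0.094879, +0.478847)
rvec = θ·k = (-0.464360, -0.050481, +0.254776)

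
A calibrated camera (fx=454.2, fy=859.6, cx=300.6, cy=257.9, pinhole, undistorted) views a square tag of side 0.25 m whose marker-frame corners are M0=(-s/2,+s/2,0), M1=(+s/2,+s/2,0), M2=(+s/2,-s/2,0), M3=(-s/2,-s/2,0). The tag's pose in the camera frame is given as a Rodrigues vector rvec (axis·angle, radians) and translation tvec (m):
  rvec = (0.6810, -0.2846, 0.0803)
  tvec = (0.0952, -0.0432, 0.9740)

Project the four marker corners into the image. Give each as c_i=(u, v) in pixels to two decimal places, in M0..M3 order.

c0=(280.32, 305.49) c1=(381.87, 298.52) c2=(415.27, 126.62) c3=(298.56, 120.60)

Intrinsics K: fx=454.2, fy=859.6, cx=300.6, cy=257.9
Marker side s = 0.25 m; corners in marker frame (Z=0):
  M0 = (-0.1250, +0.1250, 0)
  M1 = (+0.1250, +0.1250, 0)
  M2 = (+0.1250, -0.1250, 0)
  M3 = (-0.1250, -0.1250, 0)
rvec = (0.6810, -0.2846, 0.0803), |rvec| = θ = 0.74243 rad = 42.538°
Rodrigues: sinθ=0.67608, 1−cosθ=0.26317; R = I + sinθ·[k]× + (1−cosθ)·[k]×²:
    [+0.95825 -0.16566 -0.23306]
    [-0.01941 +0.77550 -0.63105]
    [+0.28527 +0.60923 +0.73990]
t = (0.0952, -0.0432, 0.9740) m
M0: Pc = R·M0+t = (-0.04529, +0.05616, +1.01449); u = 454.2·(-0.04529)/1.01449 + 300.6 = 280.3238, v = 859.6·(+0.05616)/1.01449 + 257.9 = 305.4887
M1: Pc = R·M1+t = (+0.19427, +0.05131, +1.08581); u = 454.2·(+0.19427)/1.08581 + 300.6 = 381.8655, v = 859.6·(+0.05131)/1.08581 + 257.9 = 298.5209
M2: Pc = R·M2+t = (+0.23569, -0.14256, +0.93351); u = 454.2·(+0.23569)/0.93351 + 300.6 = 415.2750, v = 859.6·(-0.14256)/0.93351 + 257.9 = 126.6230
M3: Pc = R·M3+t = (-0.00387, -0.13771, +0.86219); u = 454.2·(-0.00387)/0.86219 + 300.6 = 298.5593, v = 859.6·(-0.13771)/0.86219 + 257.9 = 120.6025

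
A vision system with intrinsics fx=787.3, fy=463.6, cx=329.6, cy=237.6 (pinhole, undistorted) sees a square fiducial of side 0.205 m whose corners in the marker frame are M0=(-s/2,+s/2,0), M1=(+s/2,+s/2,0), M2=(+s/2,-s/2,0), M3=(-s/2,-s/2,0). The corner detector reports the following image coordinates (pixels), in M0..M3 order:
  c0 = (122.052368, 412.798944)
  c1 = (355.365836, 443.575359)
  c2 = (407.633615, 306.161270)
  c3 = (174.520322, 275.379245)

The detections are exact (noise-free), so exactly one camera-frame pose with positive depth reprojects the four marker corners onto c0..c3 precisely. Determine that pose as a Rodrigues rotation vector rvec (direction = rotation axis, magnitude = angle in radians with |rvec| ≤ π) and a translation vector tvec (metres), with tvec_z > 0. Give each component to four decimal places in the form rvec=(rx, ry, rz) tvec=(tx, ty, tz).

rvec=(-0.0026, -0.0010, 0.2207) tvec=(-0.0555, 0.1775, 0.6753)

Intrinsics K: fx=787.3, fy=463.6, cx=329.6, cy=237.6
Marker side s = 0.205 m; corners in marker frame (Z=0):
  M0 = (-0.1025, +0.1025, 0)
  M1 = (+0.1025, +0.1025, 0)
  M2 = (+0.1025, -0.1025, 0)
  M3 = (-0.1025, -0.1025, 0)
Detected image corners:
  c0 = (122.052368, 412.798944) px
  c1 = (355.365836, 443.575359) px
  c2 = (407.633615, 306.161270) px
  c3 = (174.520322, 275.379245) px
Planar DLT: solve 8×8 A·h = b for H (H[2,2]=1):
  H  [+1137.91280 -256.49767 +264.91656]
  H  [+150.53168 +668.90856 +359.45264]
  H  [+0.00108 -0.00394 +1.00000]
B = K⁻¹H; ‖b₁‖=1.480796, ‖b₂‖=1.480796; λ = 2/(‖b₁‖+‖b₂‖) = 0.675312, sign → tz>0 ⇒ λ=+0.675312
r₁ = λ·B[:,0] = (+0.97575,+0.21890,+0.00073); r₂ = λ·B[:,1] = (-0.21890,+0.97574,-0.00266)
r₃ = r₁×r₂ = (-0.00130,+0.00244,+1.00000); SVD([r₁ r₂ r₃]) → R = UVᵀ:
  R  [+0.97575 -0.21890 -0.00130]
  R  [+0.21890 +0.97574 +0.00244]
  R  [+0.00073 -0.00266 +1.00000]
t = (-0.05548, +0.17750, +0.67531) m
tr R = 2.951487; θ = arccos((tr R − 1)/2) = 0.220704 rad = 12.645°
axis k = ((R−Rᵀ)₃₂, (R−Rᵀ)₁₃, (R−Rᵀ)₂₁) / (2 sinθ) = (-0.011653, -0.004630, +0.999921)
rvec = θ·k = (-0.002572, -0.001022, +0.220686)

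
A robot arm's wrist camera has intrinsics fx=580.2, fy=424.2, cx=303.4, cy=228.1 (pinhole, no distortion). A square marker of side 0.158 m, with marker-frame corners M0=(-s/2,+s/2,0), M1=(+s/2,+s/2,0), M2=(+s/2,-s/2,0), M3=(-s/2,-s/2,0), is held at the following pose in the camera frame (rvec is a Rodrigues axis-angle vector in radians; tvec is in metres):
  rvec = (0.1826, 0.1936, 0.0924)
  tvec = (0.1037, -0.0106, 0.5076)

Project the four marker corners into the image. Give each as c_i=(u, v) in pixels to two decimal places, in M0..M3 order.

Intrinsics K: fx=580.2, fy=424.2, cx=303.4, cy=228.1
Marker side s = 0.158 m; corners in marker frame (Z=0):
  M0 = (-0.0790, +0.0790, 0)
  M1 = (+0.0790, +0.0790, 0)
  M2 = (+0.0790, -0.0790, 0)
  M3 = (-0.0790, -0.0790, 0)
rvec = (0.1826, 0.1936, 0.0924), |rvec| = θ = 0.28171 rad = 16.141°
Rodrigues: sinθ=0.27800, 1−cosθ=0.03942; R = I + sinθ·[k]× + (1−cosθ)·[k]×²:
    [+0.97714 -0.07362 +0.19943]
    [+0.10874 +0.97920 -0.17131]
    [-0.18267 +0.18908 +0.96482]
t = (0.1037, -0.0106, 0.5076) m
M0: Pc = R·M0+t = (+0.02069, +0.05817, +0.53697); u = 580.2·(+0.02069)/0.53697 + 303.4 = 325.7552, v = 424.2·(+0.05817)/0.53697 + 228.1 = 274.0506
M1: Pc = R·M1+t = (+0.17508, +0.07535, +0.50811); u = 580.2·(+0.17508)/0.50811 + 303.4 = 503.3192, v = 424.2·(+0.07535)/0.50811 + 228.1 = 291.0047
M2: Pc = R·M2+t = (+0.18671, -0.07937, +0.47823); u = 580.2·(+0.18671)/0.47823 + 303.4 = 529.9207, v = 424.2·(-0.07937)/0.47823 + 228.1 = 157.7009
M3: Pc = R·M3+t = (+0.03232, -0.09655, +0.50709); u = 580.2·(+0.03232)/0.50709 + 303.4 = 340.3818, v = 424.2·(-0.09655)/0.50709 + 228.1 = 147.3351

c0=(325.76, 274.05) c1=(503.32, 291.00) c2=(529.92, 157.70) c3=(340.38, 147.34)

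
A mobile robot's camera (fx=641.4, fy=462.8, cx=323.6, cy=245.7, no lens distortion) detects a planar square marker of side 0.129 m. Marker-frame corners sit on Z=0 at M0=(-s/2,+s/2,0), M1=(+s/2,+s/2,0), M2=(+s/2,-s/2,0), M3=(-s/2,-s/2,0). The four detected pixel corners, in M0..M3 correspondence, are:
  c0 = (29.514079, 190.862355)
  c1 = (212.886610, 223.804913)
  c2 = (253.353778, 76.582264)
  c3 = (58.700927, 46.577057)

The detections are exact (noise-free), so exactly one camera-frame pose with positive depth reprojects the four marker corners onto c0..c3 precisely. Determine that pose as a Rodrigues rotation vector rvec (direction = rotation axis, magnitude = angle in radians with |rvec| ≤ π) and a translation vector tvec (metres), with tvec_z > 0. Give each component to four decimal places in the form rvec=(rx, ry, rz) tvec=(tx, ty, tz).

Intrinsics K: fx=641.4, fy=462.8, cx=323.6, cy=245.7
Marker side s = 0.129 m; corners in marker frame (Z=0):
  M0 = (-0.0645, +0.0645, 0)
  M1 = (+0.0645, +0.0645, 0)
  M2 = (+0.0645, -0.0645, 0)
  M3 = (-0.0645, -0.0645, 0)
Detected image corners:
  c0 = (29.514079, 190.862355) px
  c1 = (212.886610, 223.804913) px
  c2 = (253.353778, 76.582264) px
  c3 = (58.700927, 46.577057) px
Planar DLT: solve 8×8 A·h = b for H (H[2,2]=1):
  H  [+1429.89411 -211.44547 +136.64370]
  H  [+211.17013 +1185.79697 +136.16793]
  H  [-0.24632 +0.41725 +1.00000]
B = K⁻¹H; ‖b₁‖=2.438194, ‖b₂‖=2.438194; λ = 2/(‖b₁‖+‖b₂‖) = 0.410140, sign → tz>0 ⇒ λ=+0.410140
r₁ = λ·B[:,0] = (+0.96531,+0.24078,-0.10103); r₂ = λ·B[:,1] = (-0.22155,+0.96002,+0.17113)
r₃ = r₁×r₂ = (+0.13819,-0.14281,+0.98005); SVD([r₁ r₂ r₃]) → R = UVᵀ:
  R  [+0.96531 -0.22155 +0.13819]
  R  [+0.24078 +0.96002 -0.14281]
  R  [-0.10103 +0.17113 +0.98005]
t = (-0.11955, -0.09707, +0.41014) m
tr R = 2.905379; θ = arccos((tr R − 1)/2) = 0.308830 rad = 17.695°
axis k = ((R−Rᵀ)₃₂, (R−Rᵀ)₁₃, (R−Rᵀ)₂₁) / (2 sinθ) = (+0.516447, +0.393524, +0.760540)
rvec = θ·k = (+0.159495, +0.121532, +0.234878)

rvec=(0.1595, 0.1215, 0.2349) tvec=(-0.1195, -0.0971, 0.4101)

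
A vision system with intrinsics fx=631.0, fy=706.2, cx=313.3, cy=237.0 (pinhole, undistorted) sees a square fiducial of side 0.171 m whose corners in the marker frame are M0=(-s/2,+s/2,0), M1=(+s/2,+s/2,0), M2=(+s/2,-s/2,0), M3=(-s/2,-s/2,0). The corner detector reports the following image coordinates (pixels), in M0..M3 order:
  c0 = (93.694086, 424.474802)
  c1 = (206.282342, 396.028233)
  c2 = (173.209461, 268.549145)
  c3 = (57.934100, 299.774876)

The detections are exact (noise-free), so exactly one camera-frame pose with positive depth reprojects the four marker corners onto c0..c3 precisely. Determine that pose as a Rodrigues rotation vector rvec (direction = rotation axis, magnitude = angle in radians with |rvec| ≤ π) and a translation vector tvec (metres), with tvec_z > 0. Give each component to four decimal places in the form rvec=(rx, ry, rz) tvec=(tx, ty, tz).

Intrinsics K: fx=631.0, fy=706.2, cx=313.3, cy=237.0
Marker side s = 0.171 m; corners in marker frame (Z=0):
  M0 = (-0.0855, +0.0855, 0)
  M1 = (+0.0855, +0.0855, 0)
  M2 = (+0.0855, -0.0855, 0)
  M3 = (-0.0855, -0.0855, 0)
Detected image corners:
  c0 = (93.694086, 424.474802) px
  c1 = (206.282342, 396.028233) px
  c2 = (173.209461, 268.549145) px
  c3 = (57.934100, 299.774876) px
Planar DLT: solve 8×8 A·h = b for H (H[2,2]=1):
  H  [+654.22838 +223.24313 +132.58529]
  H  [-205.55789 +794.61418 +348.21110]
  H  [-0.08984 +0.16506 +1.00000]
B = K⁻¹H; ‖b₁‖=1.116072, ‖b₂‖=1.116072; λ = 2/(‖b₁‖+‖b₂‖) = 0.895999, sign → tz>0 ⇒ λ=+0.895999
r₁ = λ·B[:,0] = (+0.96895,-0.23379,-0.08049); r₂ = λ·B[:,1] = (+0.24357,+0.95854,+0.14790)
r₃ = r₁×r₂ = (+0.04258,-0.16291,+0.98572); SVD([r₁ r₂ r₃]) → R = UVᵀ:
  R  [+0.96895 +0.24357 +0.04258]
  R  [-0.23379 +0.95854 -0.16291]
  R  [-0.08049 +0.14790 +0.98572]
t = (-0.25661, +0.14110, +0.89600) m
tr R = 2.913213; θ = arccos((tr R − 1)/2) = 0.295672 rad = 16.941°
axis k = ((R−Rᵀ)₃₂, (R−Rᵀ)₁₃, (R−Rᵀ)₂₁) / (2 sinθ) = (+0.533330, +0.211191, -0.819120)
rvec = θ·k = (+0.157691, +0.062443, -0.242191)

rvec=(0.1577, 0.0624, -0.2422) tvec=(-0.2566, 0.1411, 0.8960)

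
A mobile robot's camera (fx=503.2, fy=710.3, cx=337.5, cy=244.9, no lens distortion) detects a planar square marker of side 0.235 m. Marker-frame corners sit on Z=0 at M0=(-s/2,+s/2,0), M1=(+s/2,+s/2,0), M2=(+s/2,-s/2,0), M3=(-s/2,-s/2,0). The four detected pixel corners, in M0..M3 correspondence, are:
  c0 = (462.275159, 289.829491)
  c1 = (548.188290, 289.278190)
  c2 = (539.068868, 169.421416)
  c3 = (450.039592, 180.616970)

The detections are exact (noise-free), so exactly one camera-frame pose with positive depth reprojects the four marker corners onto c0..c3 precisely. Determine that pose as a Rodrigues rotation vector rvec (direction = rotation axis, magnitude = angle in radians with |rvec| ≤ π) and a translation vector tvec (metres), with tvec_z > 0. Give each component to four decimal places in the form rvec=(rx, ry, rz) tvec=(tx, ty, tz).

rvec=(0.3323, 0.5470, -0.1351) tvec=(0.4393, -0.0216, 1.3769)

Intrinsics K: fx=503.2, fy=710.3, cx=337.5, cy=244.9
Marker side s = 0.235 m; corners in marker frame (Z=0):
  M0 = (-0.1175, +0.1175, 0)
  M1 = (+0.1175, +0.1175, 0)
  M2 = (+0.1175, -0.1175, 0)
  M3 = (-0.1175, -0.1175, 0)
Detected image corners:
  c0 = (462.275159, 289.829491) px
  c1 = (548.188290, 289.278190) px
  c2 = (539.068868, 169.421416) px
  c3 = (450.039592, 180.616970) px
Planar DLT: solve 8×8 A·h = b for H (H[2,2]=1):
  H  [+179.46364 +145.02791 +498.03764]
  H  [-113.96045 +532.49430 +233.75600]
  H  [-0.38528 +0.19863 +1.00000]
B = K⁻¹H; ‖b₁‖=0.726290, ‖b₂‖=0.726290; λ = 2/(‖b₁‖+‖b₂‖) = 1.376860, sign → tz>0 ⇒ λ=+1.376860
r₁ = λ·B[:,0] = (+0.84685,-0.03800,-0.53048); r₂ = λ·B[:,1] = (+0.21340,+0.93791,+0.27348)
r₃ = r₁×r₂ = (+0.48715,-0.34480,+0.80237); SVD([r₁ r₂ r₃]) → R = UVᵀ:
  R  [+0.84685 +0.21340 +0.48715]
  R  [-0.03800 +0.93791 -0.34480]
  R  [-0.53048 +0.27348 +0.80237]
t = (+0.43926, -0.02160, +1.37686) m
tr R = 2.587125; θ = arccos((tr R − 1)/2) = 0.654155 rad = 37.480°
axis k = ((R−Rᵀ)₃₂, (R−Rᵀ)₁₃, (R−Rᵀ)₂₁) / (2 sinθ) = (+0.508045, +0.836190, -0.206581)
rvec = θ·k = (+0.332341, +0.546998, -0.135136)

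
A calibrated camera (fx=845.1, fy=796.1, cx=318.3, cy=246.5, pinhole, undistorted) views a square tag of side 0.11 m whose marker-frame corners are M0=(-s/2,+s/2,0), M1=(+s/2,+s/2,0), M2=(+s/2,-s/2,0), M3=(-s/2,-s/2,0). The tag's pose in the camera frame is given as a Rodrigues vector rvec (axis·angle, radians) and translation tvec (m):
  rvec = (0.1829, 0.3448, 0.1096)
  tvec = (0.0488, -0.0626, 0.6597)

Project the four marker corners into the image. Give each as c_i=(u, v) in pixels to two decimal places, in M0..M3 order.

c0=(309.95, 227.53) c1=(442.74, 244.96) c2=(458.13, 109.24) c3=(320.21, 98.52)

Intrinsics K: fx=845.1, fy=796.1, cx=318.3, cy=246.5
Marker side s = 0.11 m; corners in marker frame (Z=0):
  M0 = (-0.0550, +0.0550, 0)
  M1 = (+0.0550, +0.0550, 0)
  M2 = (+0.0550, -0.0550, 0)
  M3 = (-0.0550, -0.0550, 0)
rvec = (0.1829, 0.3448, 0.1096), |rvec| = θ = 0.40540 rad = 23.228°
Rodrigues: sinθ=0.39439, 1−cosθ=0.08106; R = I + sinθ·[k]× + (1−cosθ)·[k]×²:
    [+0.93544 -0.07552 +0.34532]
    [+0.13772 +0.97758 -0.15929]
    [-0.32555 +0.19657 +0.92487]
t = (0.0488, -0.0626, 0.6597) m
M0: Pc = R·M0+t = (-0.00680, -0.01641, +0.68842); u = 845.1·(-0.00680)/0.68842 + 318.3 = 309.9488, v = 796.1·(-0.01641)/0.68842 + 246.5 = 227.5253
M1: Pc = R·M1+t = (+0.09610, -0.00126, +0.65261); u = 845.1·(+0.09610)/0.65261 + 318.3 = 442.7402, v = 796.1·(-0.00126)/0.65261 + 246.5 = 244.9649
M2: Pc = R·M2+t = (+0.10440, -0.10879, +0.63098); u = 845.1·(+0.10440)/0.63098 + 318.3 = 458.1307, v = 796.1·(-0.10879)/0.63098 + 246.5 = 109.2394
M3: Pc = R·M3+t = (+0.00150, -0.12394, +0.66679); u = 845.1·(+0.00150)/0.66679 + 318.3 = 320.2066, v = 796.1·(-0.12394)/0.66679 + 246.5 = 98.5233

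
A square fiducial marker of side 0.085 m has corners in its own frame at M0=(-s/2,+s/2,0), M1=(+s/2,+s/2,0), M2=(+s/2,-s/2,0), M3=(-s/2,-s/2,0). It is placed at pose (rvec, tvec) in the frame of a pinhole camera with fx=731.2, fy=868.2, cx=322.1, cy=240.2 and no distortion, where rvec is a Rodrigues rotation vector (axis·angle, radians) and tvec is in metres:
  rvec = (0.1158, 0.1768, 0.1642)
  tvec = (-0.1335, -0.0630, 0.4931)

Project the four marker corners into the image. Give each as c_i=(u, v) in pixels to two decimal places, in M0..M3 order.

Intrinsics K: fx=731.2, fy=868.2, cx=322.1, cy=240.2
Marker side s = 0.085 m; corners in marker frame (Z=0):
  M0 = (-0.0425, +0.0425, 0)
  M1 = (+0.0425, +0.0425, 0)
  M2 = (+0.0425, -0.0425, 0)
  M3 = (-0.0425, -0.0425, 0)
rvec = (0.1158, 0.1768, 0.1642), |rvec| = θ = 0.26764 rad = 15.334°
Rodrigues: sinθ=0.26445, 1−cosθ=0.03560; R = I + sinθ·[k]× + (1−cosθ)·[k]×²:
    [+0.97106 -0.15207 +0.18415]
    [+0.17242 +0.97993 -0.09999]
    [-0.16525 +0.12885 +0.97780]
t = (-0.1335, -0.0630, 0.4931) m
M0: Pc = R·M0+t = (-0.18123, -0.02868, +0.50560); u = 731.2·(-0.18123)/0.50560 + 322.1 = 59.9996, v = 868.2·(-0.02868)/0.50560 + 240.2 = 190.9503
M1: Pc = R·M1+t = (-0.09869, -0.01402, +0.49155); u = 731.2·(-0.09869)/0.49155 + 322.1 = 175.2915, v = 868.2·(-0.01402)/0.49155 + 240.2 = 215.4288
M2: Pc = R·M2+t = (-0.08577, -0.09732, +0.48060); u = 731.2·(-0.08577)/0.48060 + 322.1 = 191.6119, v = 868.2·(-0.09732)/0.48060 + 240.2 = 64.3939
M3: Pc = R·M3+t = (-0.16831, -0.11198, +0.49465); u = 731.2·(-0.16831)/0.49465 + 322.1 = 73.3039, v = 868.2·(-0.11198)/0.49465 + 240.2 = 43.6621

c0=(60.00, 190.95) c1=(175.29, 215.43) c2=(191.61, 64.39) c3=(73.30, 43.66)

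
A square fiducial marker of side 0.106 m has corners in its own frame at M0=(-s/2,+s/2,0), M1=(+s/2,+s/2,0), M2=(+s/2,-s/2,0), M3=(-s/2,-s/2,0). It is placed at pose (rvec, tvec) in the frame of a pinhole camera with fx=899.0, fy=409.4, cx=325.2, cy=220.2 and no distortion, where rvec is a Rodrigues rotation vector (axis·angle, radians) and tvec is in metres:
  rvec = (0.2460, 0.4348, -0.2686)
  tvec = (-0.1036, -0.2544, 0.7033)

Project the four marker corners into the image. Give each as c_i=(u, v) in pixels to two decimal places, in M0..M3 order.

Intrinsics K: fx=899.0, fy=409.4, cx=325.2, cy=220.2
Marker side s = 0.106 m; corners in marker frame (Z=0):
  M0 = (-0.0530, +0.0530, 0)
  M1 = (+0.0530, +0.0530, 0)
  M2 = (+0.0530, -0.0530, 0)
  M3 = (-0.0530, -0.0530, 0)
rvec = (0.2460, 0.4348, -0.2686), |rvec| = θ = 0.56720 rad = 32.498°
Rodrigues: sinθ=0.53727, 1−cosθ=0.15659; R = I + sinθ·[k]× + (1−cosθ)·[k]×²:
    [+0.87287 +0.30649 +0.37970]
    [-0.20237 +0.93543 -0.28987]
    [-0.44402 +0.17618 +0.87853]
t = (-0.1036, -0.2544, 0.7033) m
M0: Pc = R·M0+t = (-0.13362, -0.19410, +0.73617); u = 899.0·(-0.13362)/0.73617 + 325.2 = 162.0279, v = 409.4·(-0.19410)/0.73617 + 220.2 = 112.2586
M1: Pc = R·M1+t = (-0.04109, -0.21555, +0.68910); u = 899.0·(-0.04109)/0.68910 + 325.2 = 271.5889, v = 409.4·(-0.21555)/0.68910 + 220.2 = 92.1421
M2: Pc = R·M2+t = (-0.07358, -0.31470, +0.67043); u = 899.0·(-0.07358)/0.67043 + 325.2 = 226.5315, v = 409.4·(-0.31470)/0.67043 + 220.2 = 28.0255
M3: Pc = R·M3+t = (-0.16611, -0.29325, +0.71750); u = 899.0·(-0.16611)/0.71750 + 325.2 = 117.0745, v = 409.4·(-0.29325)/0.71750 + 220.2 = 52.8715

c0=(162.03, 112.26) c1=(271.59, 92.14) c2=(226.53, 28.03) c3=(117.07, 52.87)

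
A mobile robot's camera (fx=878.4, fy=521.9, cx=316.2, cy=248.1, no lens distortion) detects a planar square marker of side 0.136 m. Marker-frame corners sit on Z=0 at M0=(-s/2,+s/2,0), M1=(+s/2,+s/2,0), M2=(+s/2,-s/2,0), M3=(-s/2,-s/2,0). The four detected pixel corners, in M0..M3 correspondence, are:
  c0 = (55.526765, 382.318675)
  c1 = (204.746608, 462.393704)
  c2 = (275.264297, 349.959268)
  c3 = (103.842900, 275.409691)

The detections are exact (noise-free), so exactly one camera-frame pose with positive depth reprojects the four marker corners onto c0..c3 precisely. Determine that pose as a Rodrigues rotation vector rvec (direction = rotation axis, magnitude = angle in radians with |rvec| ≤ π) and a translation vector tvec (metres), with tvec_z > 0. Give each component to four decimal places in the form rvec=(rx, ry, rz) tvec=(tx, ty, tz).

rvec=(0.2723, 0.5501, 0.4278) tvec=(-0.0953, 0.1182, 0.5152)

Intrinsics K: fx=878.4, fy=521.9, cx=316.2, cy=248.1
Marker side s = 0.136 m; corners in marker frame (Z=0):
  M0 = (-0.0680, +0.0680, 0)
  M1 = (+0.0680, +0.0680, 0)
  M2 = (+0.0680, -0.0680, 0)
  M3 = (-0.0680, -0.0680, 0)
Detected image corners:
  c0 = (55.526765, 382.318675) px
  c1 = (204.746608, 462.393704) px
  c2 = (275.264297, 349.959268) px
  c3 = (103.842900, 275.409691) px
Planar DLT: solve 8×8 A·h = b for H (H[2,2]=1):
  H  [+1037.03092 -320.45250 +153.73086]
  H  [+252.32735 +1061.92068 +367.85676]
  H  [-0.86284 +0.69847 +1.00000]
B = K⁻¹H; ‖b₁‖=1.940811, ‖b₂‖=1.940811; λ = 2/(‖b₁‖+‖b₂‖) = 0.515249, sign → tz>0 ⇒ λ=+0.515249
r₁ = λ·B[:,0] = (+0.76833,+0.46045,-0.44458); r₂ = λ·B[:,1] = (-0.31752,+0.87730,+0.35989)
r₃ = r₁×r₂ = (+0.55574,-0.13535,+0.82026); SVD([r₁ r₂ r₃]) → R = UVᵀ:
  R  [+0.76833 -0.31752 +0.55574]
  R  [+0.46045 +0.87730 -0.13535]
  R  [-0.44458 +0.35989 +0.82026]
t = (-0.09530, +0.11823, +0.51525) m
tr R = 2.465901; θ = arccos((tr R − 1)/2) = 0.748147 rad = 42.866°
axis k = ((R−Rᵀ)₃₂, (R−Rᵀ)₁₃, (R−Rᵀ)₂₁) / (2 sinθ) = (+0.363995, +0.735221, +0.571802)
rvec = θ·k = (+0.272322, +0.550053, +0.427792)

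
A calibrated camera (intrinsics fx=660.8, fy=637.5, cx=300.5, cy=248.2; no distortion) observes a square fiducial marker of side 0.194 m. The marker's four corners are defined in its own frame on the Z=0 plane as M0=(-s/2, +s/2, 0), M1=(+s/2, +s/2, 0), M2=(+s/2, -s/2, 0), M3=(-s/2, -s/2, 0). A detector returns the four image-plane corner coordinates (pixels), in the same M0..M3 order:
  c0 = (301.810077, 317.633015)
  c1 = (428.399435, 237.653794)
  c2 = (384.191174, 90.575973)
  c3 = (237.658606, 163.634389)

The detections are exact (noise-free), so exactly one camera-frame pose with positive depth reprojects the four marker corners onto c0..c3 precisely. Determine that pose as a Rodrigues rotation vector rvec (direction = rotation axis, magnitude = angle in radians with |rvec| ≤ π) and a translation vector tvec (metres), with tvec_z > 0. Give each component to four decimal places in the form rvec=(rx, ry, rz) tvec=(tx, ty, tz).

rvec=(0.3248, -0.4863, -0.4414) tvec=(0.0467, -0.0499, 0.7280)

Intrinsics K: fx=660.8, fy=637.5, cx=300.5, cy=248.2
Marker side s = 0.194 m; corners in marker frame (Z=0):
  M0 = (-0.0970, +0.0970, 0)
  M1 = (+0.0970, +0.0970, 0)
  M2 = (+0.0970, -0.0970, 0)
  M3 = (-0.0970, -0.0970, 0)
Detected image corners:
  c0 = (301.810077, 317.633015) px
  c1 = (428.399435, 237.653794) px
  c2 = (384.191174, 90.575973) px
  c3 = (237.658606, 163.634389) px
Planar DLT: solve 8×8 A·h = b for H (H[2,2]=1):
  H  [+875.48014 +462.00784 +342.87048]
  H  [-291.02496 +886.02043 +204.46320]
  H  [+0.51563 +0.54820 +1.00000]
B = K⁻¹H; ‖b₁‖=1.373619, ‖b₂‖=1.373619; λ = 2/(‖b₁‖+‖b₂‖) = 0.728004, sign → tz>0 ⇒ λ=+0.728004
r₁ = λ·B[:,0] = (+0.79381,-0.47849,+0.37538); r₂ = λ·B[:,1] = (+0.32751,+0.85643,+0.39909)
r₃ = r₁×r₂ = (-0.51245,-0.19387,+0.83655); SVD([r₁ r₂ r₃]) → R = UVᵀ:
  R  [+0.79381 +0.32751 -0.51245]
  R  [-0.47849 +0.85643 -0.19387]
  R  [+0.37538 +0.39909 +0.83655]
t = (+0.04668, -0.04995, +0.72800) m
tr R = 2.486785; θ = arccos((tr R − 1)/2) = 0.732668 rad = 41.979°
axis k = ((R−Rᵀ)₃₂, (R−Rᵀ)₁₃, (R−Rᵀ)₂₁) / (2 sinθ) = (+0.443265, -0.663693, -0.602518)
rvec = θ·k = (+0.324766, -0.486267, -0.441446)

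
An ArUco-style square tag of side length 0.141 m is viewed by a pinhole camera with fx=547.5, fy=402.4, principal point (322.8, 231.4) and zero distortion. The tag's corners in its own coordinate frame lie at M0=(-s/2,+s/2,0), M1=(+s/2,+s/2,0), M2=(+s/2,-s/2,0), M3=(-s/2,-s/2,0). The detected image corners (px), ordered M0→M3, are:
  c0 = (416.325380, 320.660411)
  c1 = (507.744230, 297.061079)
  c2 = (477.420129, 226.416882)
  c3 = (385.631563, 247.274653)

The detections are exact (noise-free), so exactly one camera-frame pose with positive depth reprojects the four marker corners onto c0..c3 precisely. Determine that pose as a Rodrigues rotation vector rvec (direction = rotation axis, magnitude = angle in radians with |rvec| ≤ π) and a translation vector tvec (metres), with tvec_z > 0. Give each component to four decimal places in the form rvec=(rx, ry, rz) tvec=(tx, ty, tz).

Intrinsics K: fx=547.5, fy=402.4, cx=322.8, cy=231.4
Marker side s = 0.141 m; corners in marker frame (Z=0):
  M0 = (-0.0705, +0.0705, 0)
  M1 = (+0.0705, +0.0705, 0)
  M2 = (+0.0705, -0.0705, 0)
  M3 = (-0.0705, -0.0705, 0)
Detected image corners:
  c0 = (416.325380, 320.660411) px
  c1 = (507.744230, 297.061079) px
  c2 = (477.420129, 226.416882) px
  c3 = (385.631563, 247.274653) px
Planar DLT: solve 8×8 A·h = b for H (H[2,2]=1):
  H  [+762.63995 +191.51824 +447.53697]
  H  [-88.62348 +495.40486 +272.51404]
  H  [+0.25284 -0.05558 +1.00000]
B = K⁻¹H; ‖b₁‖=1.320927, ‖b₂‖=1.320927; λ = 2/(‖b₁‖+‖b₂‖) = 0.757044, sign → tz>0 ⇒ λ=+0.757044
r₁ = λ·B[:,0] = (+0.94167,-0.27680,+0.19141); r₂ = λ·B[:,1] = (+0.28963,+0.95621,-0.04208)
r₃ = r₁×r₂ = (-0.17138,+0.09506,+0.98061); SVD([r₁ r₂ r₃]) → R = UVᵀ:
  R  [+0.94167 +0.28963 -0.17138]
  R  [-0.27680 +0.95621 +0.09506]
  R  [+0.19141 -0.04208 +0.98061]
t = (+0.17248, +0.07735, +0.75704) m
tr R = 2.878493; θ = arccos((tr R − 1)/2) = 0.350368 rad = 20.075°
axis k = ((R−Rᵀ)₃₂, (R−Rᵀ)₁₃, (R−Rᵀ)₂₁) / (2 sinθ) = (-0.199774, -0.528474, -0.825109)
rvec = θ·k = (-0.069995, -0.185160, -0.289092)

rvec=(-0.0700, -0.1852, -0.2891) tvec=(0.1725, 0.0773, 0.7570)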